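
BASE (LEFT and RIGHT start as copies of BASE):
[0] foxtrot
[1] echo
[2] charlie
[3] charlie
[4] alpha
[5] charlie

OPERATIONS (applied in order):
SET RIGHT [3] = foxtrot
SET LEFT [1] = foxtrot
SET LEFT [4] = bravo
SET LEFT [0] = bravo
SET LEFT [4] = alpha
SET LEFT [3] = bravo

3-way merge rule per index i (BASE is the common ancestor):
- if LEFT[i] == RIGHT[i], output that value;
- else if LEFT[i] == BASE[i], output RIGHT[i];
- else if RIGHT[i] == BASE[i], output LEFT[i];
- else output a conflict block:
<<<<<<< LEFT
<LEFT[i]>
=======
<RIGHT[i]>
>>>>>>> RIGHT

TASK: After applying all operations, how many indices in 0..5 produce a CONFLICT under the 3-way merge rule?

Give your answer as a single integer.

Final LEFT:  [bravo, foxtrot, charlie, bravo, alpha, charlie]
Final RIGHT: [foxtrot, echo, charlie, foxtrot, alpha, charlie]
i=0: L=bravo, R=foxtrot=BASE -> take LEFT -> bravo
i=1: L=foxtrot, R=echo=BASE -> take LEFT -> foxtrot
i=2: L=charlie R=charlie -> agree -> charlie
i=3: BASE=charlie L=bravo R=foxtrot all differ -> CONFLICT
i=4: L=alpha R=alpha -> agree -> alpha
i=5: L=charlie R=charlie -> agree -> charlie
Conflict count: 1

Answer: 1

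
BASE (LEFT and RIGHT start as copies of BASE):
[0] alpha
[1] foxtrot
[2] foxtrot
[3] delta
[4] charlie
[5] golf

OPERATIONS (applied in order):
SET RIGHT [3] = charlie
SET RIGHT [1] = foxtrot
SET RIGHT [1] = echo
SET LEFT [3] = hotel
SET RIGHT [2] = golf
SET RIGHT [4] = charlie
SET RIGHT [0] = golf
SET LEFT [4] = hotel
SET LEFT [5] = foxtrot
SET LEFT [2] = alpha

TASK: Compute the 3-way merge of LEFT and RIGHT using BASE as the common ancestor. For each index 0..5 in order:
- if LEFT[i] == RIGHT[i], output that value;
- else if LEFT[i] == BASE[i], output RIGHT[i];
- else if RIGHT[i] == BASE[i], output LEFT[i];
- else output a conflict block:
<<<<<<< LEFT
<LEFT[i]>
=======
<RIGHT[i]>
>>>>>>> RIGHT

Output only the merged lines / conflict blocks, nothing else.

Final LEFT:  [alpha, foxtrot, alpha, hotel, hotel, foxtrot]
Final RIGHT: [golf, echo, golf, charlie, charlie, golf]
i=0: L=alpha=BASE, R=golf -> take RIGHT -> golf
i=1: L=foxtrot=BASE, R=echo -> take RIGHT -> echo
i=2: BASE=foxtrot L=alpha R=golf all differ -> CONFLICT
i=3: BASE=delta L=hotel R=charlie all differ -> CONFLICT
i=4: L=hotel, R=charlie=BASE -> take LEFT -> hotel
i=5: L=foxtrot, R=golf=BASE -> take LEFT -> foxtrot

Answer: golf
echo
<<<<<<< LEFT
alpha
=======
golf
>>>>>>> RIGHT
<<<<<<< LEFT
hotel
=======
charlie
>>>>>>> RIGHT
hotel
foxtrot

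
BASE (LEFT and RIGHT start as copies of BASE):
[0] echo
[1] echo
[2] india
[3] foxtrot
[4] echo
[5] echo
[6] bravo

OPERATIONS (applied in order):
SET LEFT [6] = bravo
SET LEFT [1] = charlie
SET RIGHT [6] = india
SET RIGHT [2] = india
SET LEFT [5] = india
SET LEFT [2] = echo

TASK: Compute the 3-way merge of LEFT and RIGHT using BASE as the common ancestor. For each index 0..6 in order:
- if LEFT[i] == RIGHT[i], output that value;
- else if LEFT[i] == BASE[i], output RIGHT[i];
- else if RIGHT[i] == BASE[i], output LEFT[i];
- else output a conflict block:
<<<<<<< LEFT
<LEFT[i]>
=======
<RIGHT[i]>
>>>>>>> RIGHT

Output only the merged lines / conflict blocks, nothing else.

Answer: echo
charlie
echo
foxtrot
echo
india
india

Derivation:
Final LEFT:  [echo, charlie, echo, foxtrot, echo, india, bravo]
Final RIGHT: [echo, echo, india, foxtrot, echo, echo, india]
i=0: L=echo R=echo -> agree -> echo
i=1: L=charlie, R=echo=BASE -> take LEFT -> charlie
i=2: L=echo, R=india=BASE -> take LEFT -> echo
i=3: L=foxtrot R=foxtrot -> agree -> foxtrot
i=4: L=echo R=echo -> agree -> echo
i=5: L=india, R=echo=BASE -> take LEFT -> india
i=6: L=bravo=BASE, R=india -> take RIGHT -> india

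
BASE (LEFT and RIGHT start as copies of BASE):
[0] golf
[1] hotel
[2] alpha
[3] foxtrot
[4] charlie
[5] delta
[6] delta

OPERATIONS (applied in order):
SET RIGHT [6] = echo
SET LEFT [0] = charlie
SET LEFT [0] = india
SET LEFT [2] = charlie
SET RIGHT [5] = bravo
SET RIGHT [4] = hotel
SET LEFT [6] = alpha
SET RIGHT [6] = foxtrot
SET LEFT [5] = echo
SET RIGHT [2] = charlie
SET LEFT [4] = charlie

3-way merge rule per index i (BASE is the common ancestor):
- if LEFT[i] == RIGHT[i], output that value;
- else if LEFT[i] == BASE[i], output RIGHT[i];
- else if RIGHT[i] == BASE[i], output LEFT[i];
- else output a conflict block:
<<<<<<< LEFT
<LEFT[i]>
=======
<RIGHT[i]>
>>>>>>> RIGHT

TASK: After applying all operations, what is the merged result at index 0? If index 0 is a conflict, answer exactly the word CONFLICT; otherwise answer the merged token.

Final LEFT:  [india, hotel, charlie, foxtrot, charlie, echo, alpha]
Final RIGHT: [golf, hotel, charlie, foxtrot, hotel, bravo, foxtrot]
i=0: L=india, R=golf=BASE -> take LEFT -> india
i=1: L=hotel R=hotel -> agree -> hotel
i=2: L=charlie R=charlie -> agree -> charlie
i=3: L=foxtrot R=foxtrot -> agree -> foxtrot
i=4: L=charlie=BASE, R=hotel -> take RIGHT -> hotel
i=5: BASE=delta L=echo R=bravo all differ -> CONFLICT
i=6: BASE=delta L=alpha R=foxtrot all differ -> CONFLICT
Index 0 -> india

Answer: india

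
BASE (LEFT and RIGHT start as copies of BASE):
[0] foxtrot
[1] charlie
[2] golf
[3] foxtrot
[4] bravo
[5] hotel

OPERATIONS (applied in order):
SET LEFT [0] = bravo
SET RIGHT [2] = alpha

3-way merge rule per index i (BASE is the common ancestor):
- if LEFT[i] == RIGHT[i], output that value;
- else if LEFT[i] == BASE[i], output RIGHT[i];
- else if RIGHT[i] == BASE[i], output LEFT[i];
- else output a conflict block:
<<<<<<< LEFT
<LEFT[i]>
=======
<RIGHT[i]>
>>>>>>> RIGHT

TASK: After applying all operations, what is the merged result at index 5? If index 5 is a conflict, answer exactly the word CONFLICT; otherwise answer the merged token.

Final LEFT:  [bravo, charlie, golf, foxtrot, bravo, hotel]
Final RIGHT: [foxtrot, charlie, alpha, foxtrot, bravo, hotel]
i=0: L=bravo, R=foxtrot=BASE -> take LEFT -> bravo
i=1: L=charlie R=charlie -> agree -> charlie
i=2: L=golf=BASE, R=alpha -> take RIGHT -> alpha
i=3: L=foxtrot R=foxtrot -> agree -> foxtrot
i=4: L=bravo R=bravo -> agree -> bravo
i=5: L=hotel R=hotel -> agree -> hotel
Index 5 -> hotel

Answer: hotel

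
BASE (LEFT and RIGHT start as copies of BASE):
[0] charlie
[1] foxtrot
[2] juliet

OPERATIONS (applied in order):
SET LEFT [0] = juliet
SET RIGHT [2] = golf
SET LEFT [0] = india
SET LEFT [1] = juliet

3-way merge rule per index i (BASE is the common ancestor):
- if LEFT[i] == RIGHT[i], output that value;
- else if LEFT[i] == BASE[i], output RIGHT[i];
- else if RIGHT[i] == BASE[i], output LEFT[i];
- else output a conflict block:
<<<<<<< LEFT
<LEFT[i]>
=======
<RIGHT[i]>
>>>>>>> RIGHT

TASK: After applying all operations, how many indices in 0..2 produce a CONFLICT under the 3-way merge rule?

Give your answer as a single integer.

Final LEFT:  [india, juliet, juliet]
Final RIGHT: [charlie, foxtrot, golf]
i=0: L=india, R=charlie=BASE -> take LEFT -> india
i=1: L=juliet, R=foxtrot=BASE -> take LEFT -> juliet
i=2: L=juliet=BASE, R=golf -> take RIGHT -> golf
Conflict count: 0

Answer: 0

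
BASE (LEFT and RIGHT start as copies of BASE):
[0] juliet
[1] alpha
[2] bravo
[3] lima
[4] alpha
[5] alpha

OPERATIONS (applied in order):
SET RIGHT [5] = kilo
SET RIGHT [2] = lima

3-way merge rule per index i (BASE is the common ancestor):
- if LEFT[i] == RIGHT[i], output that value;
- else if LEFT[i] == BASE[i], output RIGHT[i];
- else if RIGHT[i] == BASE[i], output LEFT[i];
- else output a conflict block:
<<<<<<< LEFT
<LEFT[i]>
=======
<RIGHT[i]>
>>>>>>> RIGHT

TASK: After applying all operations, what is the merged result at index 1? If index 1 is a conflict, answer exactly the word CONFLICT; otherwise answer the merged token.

Final LEFT:  [juliet, alpha, bravo, lima, alpha, alpha]
Final RIGHT: [juliet, alpha, lima, lima, alpha, kilo]
i=0: L=juliet R=juliet -> agree -> juliet
i=1: L=alpha R=alpha -> agree -> alpha
i=2: L=bravo=BASE, R=lima -> take RIGHT -> lima
i=3: L=lima R=lima -> agree -> lima
i=4: L=alpha R=alpha -> agree -> alpha
i=5: L=alpha=BASE, R=kilo -> take RIGHT -> kilo
Index 1 -> alpha

Answer: alpha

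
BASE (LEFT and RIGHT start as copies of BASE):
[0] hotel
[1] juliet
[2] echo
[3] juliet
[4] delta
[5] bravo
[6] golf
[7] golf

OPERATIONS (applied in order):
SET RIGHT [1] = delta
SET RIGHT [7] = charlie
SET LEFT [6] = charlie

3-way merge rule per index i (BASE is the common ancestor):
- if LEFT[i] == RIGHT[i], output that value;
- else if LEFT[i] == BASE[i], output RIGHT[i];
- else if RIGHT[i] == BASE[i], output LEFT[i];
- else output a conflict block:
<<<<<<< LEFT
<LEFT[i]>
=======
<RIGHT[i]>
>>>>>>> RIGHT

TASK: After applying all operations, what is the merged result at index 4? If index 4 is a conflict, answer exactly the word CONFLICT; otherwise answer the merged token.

Answer: delta

Derivation:
Final LEFT:  [hotel, juliet, echo, juliet, delta, bravo, charlie, golf]
Final RIGHT: [hotel, delta, echo, juliet, delta, bravo, golf, charlie]
i=0: L=hotel R=hotel -> agree -> hotel
i=1: L=juliet=BASE, R=delta -> take RIGHT -> delta
i=2: L=echo R=echo -> agree -> echo
i=3: L=juliet R=juliet -> agree -> juliet
i=4: L=delta R=delta -> agree -> delta
i=5: L=bravo R=bravo -> agree -> bravo
i=6: L=charlie, R=golf=BASE -> take LEFT -> charlie
i=7: L=golf=BASE, R=charlie -> take RIGHT -> charlie
Index 4 -> delta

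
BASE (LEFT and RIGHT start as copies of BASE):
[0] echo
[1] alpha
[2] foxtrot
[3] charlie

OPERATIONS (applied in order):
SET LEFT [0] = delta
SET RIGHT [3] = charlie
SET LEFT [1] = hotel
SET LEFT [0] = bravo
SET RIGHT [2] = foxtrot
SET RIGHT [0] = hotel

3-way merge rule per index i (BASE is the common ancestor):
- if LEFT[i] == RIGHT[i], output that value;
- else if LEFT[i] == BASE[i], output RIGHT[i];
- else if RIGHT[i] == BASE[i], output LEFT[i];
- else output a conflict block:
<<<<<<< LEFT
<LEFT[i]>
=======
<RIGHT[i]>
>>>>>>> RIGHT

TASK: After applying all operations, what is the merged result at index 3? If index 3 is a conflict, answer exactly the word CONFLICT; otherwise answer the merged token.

Final LEFT:  [bravo, hotel, foxtrot, charlie]
Final RIGHT: [hotel, alpha, foxtrot, charlie]
i=0: BASE=echo L=bravo R=hotel all differ -> CONFLICT
i=1: L=hotel, R=alpha=BASE -> take LEFT -> hotel
i=2: L=foxtrot R=foxtrot -> agree -> foxtrot
i=3: L=charlie R=charlie -> agree -> charlie
Index 3 -> charlie

Answer: charlie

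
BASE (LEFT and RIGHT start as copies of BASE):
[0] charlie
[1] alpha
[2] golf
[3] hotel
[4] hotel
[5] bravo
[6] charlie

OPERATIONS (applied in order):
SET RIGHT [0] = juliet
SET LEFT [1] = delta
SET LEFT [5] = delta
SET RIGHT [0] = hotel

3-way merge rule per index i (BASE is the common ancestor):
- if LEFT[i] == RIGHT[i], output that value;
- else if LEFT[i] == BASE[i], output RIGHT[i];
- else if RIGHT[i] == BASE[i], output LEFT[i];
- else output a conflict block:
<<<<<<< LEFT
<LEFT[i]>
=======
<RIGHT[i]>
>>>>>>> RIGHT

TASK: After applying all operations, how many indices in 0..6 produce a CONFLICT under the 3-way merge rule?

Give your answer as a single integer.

Answer: 0

Derivation:
Final LEFT:  [charlie, delta, golf, hotel, hotel, delta, charlie]
Final RIGHT: [hotel, alpha, golf, hotel, hotel, bravo, charlie]
i=0: L=charlie=BASE, R=hotel -> take RIGHT -> hotel
i=1: L=delta, R=alpha=BASE -> take LEFT -> delta
i=2: L=golf R=golf -> agree -> golf
i=3: L=hotel R=hotel -> agree -> hotel
i=4: L=hotel R=hotel -> agree -> hotel
i=5: L=delta, R=bravo=BASE -> take LEFT -> delta
i=6: L=charlie R=charlie -> agree -> charlie
Conflict count: 0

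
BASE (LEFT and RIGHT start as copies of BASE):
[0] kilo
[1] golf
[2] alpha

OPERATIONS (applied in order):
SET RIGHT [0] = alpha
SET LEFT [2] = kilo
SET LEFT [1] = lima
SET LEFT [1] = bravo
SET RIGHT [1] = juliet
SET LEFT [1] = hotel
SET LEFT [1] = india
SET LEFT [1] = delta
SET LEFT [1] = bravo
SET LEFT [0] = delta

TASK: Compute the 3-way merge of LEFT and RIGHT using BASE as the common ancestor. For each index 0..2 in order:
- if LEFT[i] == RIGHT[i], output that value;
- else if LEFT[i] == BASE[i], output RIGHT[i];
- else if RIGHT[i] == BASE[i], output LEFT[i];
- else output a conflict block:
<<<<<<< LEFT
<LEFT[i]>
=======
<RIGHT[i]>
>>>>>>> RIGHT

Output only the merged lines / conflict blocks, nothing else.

Final LEFT:  [delta, bravo, kilo]
Final RIGHT: [alpha, juliet, alpha]
i=0: BASE=kilo L=delta R=alpha all differ -> CONFLICT
i=1: BASE=golf L=bravo R=juliet all differ -> CONFLICT
i=2: L=kilo, R=alpha=BASE -> take LEFT -> kilo

Answer: <<<<<<< LEFT
delta
=======
alpha
>>>>>>> RIGHT
<<<<<<< LEFT
bravo
=======
juliet
>>>>>>> RIGHT
kilo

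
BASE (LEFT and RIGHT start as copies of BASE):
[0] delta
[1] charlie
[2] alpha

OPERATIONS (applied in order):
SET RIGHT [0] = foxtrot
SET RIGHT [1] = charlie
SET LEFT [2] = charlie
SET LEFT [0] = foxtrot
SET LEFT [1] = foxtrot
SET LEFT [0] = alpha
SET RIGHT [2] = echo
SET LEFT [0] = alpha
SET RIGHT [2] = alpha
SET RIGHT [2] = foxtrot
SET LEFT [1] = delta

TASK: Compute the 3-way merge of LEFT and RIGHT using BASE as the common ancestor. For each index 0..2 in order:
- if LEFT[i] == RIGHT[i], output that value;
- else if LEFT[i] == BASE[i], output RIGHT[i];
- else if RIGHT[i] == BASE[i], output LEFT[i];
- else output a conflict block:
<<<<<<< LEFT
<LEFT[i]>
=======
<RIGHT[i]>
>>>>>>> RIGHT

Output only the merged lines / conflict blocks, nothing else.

Final LEFT:  [alpha, delta, charlie]
Final RIGHT: [foxtrot, charlie, foxtrot]
i=0: BASE=delta L=alpha R=foxtrot all differ -> CONFLICT
i=1: L=delta, R=charlie=BASE -> take LEFT -> delta
i=2: BASE=alpha L=charlie R=foxtrot all differ -> CONFLICT

Answer: <<<<<<< LEFT
alpha
=======
foxtrot
>>>>>>> RIGHT
delta
<<<<<<< LEFT
charlie
=======
foxtrot
>>>>>>> RIGHT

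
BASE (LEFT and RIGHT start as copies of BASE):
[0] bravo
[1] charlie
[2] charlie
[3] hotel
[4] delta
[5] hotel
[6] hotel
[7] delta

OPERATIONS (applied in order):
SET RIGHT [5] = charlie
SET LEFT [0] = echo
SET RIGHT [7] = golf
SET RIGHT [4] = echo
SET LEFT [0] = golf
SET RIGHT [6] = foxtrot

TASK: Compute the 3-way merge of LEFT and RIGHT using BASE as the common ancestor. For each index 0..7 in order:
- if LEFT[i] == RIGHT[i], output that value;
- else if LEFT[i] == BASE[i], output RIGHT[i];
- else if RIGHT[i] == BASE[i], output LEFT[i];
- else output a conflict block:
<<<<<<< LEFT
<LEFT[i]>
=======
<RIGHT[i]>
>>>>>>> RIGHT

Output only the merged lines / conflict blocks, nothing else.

Final LEFT:  [golf, charlie, charlie, hotel, delta, hotel, hotel, delta]
Final RIGHT: [bravo, charlie, charlie, hotel, echo, charlie, foxtrot, golf]
i=0: L=golf, R=bravo=BASE -> take LEFT -> golf
i=1: L=charlie R=charlie -> agree -> charlie
i=2: L=charlie R=charlie -> agree -> charlie
i=3: L=hotel R=hotel -> agree -> hotel
i=4: L=delta=BASE, R=echo -> take RIGHT -> echo
i=5: L=hotel=BASE, R=charlie -> take RIGHT -> charlie
i=6: L=hotel=BASE, R=foxtrot -> take RIGHT -> foxtrot
i=7: L=delta=BASE, R=golf -> take RIGHT -> golf

Answer: golf
charlie
charlie
hotel
echo
charlie
foxtrot
golf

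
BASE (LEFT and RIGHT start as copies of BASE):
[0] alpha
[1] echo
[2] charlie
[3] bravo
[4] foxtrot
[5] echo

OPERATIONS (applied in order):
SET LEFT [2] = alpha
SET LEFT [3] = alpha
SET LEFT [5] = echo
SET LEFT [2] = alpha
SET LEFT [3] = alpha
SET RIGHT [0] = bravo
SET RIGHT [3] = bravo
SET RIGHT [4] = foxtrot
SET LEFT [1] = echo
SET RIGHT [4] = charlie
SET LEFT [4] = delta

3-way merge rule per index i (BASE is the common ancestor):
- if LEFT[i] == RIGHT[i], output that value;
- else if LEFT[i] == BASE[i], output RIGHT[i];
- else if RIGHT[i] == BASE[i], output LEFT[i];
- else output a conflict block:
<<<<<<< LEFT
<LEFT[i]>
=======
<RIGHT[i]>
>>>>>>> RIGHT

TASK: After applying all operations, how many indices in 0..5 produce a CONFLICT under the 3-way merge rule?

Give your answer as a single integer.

Answer: 1

Derivation:
Final LEFT:  [alpha, echo, alpha, alpha, delta, echo]
Final RIGHT: [bravo, echo, charlie, bravo, charlie, echo]
i=0: L=alpha=BASE, R=bravo -> take RIGHT -> bravo
i=1: L=echo R=echo -> agree -> echo
i=2: L=alpha, R=charlie=BASE -> take LEFT -> alpha
i=3: L=alpha, R=bravo=BASE -> take LEFT -> alpha
i=4: BASE=foxtrot L=delta R=charlie all differ -> CONFLICT
i=5: L=echo R=echo -> agree -> echo
Conflict count: 1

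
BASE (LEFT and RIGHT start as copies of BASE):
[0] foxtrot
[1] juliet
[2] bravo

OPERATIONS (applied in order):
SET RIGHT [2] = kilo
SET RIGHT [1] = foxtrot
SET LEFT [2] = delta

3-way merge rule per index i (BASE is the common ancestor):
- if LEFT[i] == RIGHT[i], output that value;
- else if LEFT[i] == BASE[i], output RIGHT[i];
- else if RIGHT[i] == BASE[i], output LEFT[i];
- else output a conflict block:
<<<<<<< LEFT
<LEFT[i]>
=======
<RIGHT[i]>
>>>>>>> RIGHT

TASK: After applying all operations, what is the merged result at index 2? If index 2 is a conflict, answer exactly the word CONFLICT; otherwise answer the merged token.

Final LEFT:  [foxtrot, juliet, delta]
Final RIGHT: [foxtrot, foxtrot, kilo]
i=0: L=foxtrot R=foxtrot -> agree -> foxtrot
i=1: L=juliet=BASE, R=foxtrot -> take RIGHT -> foxtrot
i=2: BASE=bravo L=delta R=kilo all differ -> CONFLICT
Index 2 -> CONFLICT

Answer: CONFLICT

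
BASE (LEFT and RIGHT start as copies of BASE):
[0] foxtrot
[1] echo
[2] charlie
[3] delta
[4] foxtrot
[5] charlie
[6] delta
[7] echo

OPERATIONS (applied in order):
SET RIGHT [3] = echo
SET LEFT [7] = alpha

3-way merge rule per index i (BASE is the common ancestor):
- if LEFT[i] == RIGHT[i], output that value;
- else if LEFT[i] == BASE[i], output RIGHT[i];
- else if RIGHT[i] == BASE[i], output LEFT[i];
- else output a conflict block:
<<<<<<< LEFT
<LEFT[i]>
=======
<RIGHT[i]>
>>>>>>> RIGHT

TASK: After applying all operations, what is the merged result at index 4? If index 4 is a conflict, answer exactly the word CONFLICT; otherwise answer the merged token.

Answer: foxtrot

Derivation:
Final LEFT:  [foxtrot, echo, charlie, delta, foxtrot, charlie, delta, alpha]
Final RIGHT: [foxtrot, echo, charlie, echo, foxtrot, charlie, delta, echo]
i=0: L=foxtrot R=foxtrot -> agree -> foxtrot
i=1: L=echo R=echo -> agree -> echo
i=2: L=charlie R=charlie -> agree -> charlie
i=3: L=delta=BASE, R=echo -> take RIGHT -> echo
i=4: L=foxtrot R=foxtrot -> agree -> foxtrot
i=5: L=charlie R=charlie -> agree -> charlie
i=6: L=delta R=delta -> agree -> delta
i=7: L=alpha, R=echo=BASE -> take LEFT -> alpha
Index 4 -> foxtrot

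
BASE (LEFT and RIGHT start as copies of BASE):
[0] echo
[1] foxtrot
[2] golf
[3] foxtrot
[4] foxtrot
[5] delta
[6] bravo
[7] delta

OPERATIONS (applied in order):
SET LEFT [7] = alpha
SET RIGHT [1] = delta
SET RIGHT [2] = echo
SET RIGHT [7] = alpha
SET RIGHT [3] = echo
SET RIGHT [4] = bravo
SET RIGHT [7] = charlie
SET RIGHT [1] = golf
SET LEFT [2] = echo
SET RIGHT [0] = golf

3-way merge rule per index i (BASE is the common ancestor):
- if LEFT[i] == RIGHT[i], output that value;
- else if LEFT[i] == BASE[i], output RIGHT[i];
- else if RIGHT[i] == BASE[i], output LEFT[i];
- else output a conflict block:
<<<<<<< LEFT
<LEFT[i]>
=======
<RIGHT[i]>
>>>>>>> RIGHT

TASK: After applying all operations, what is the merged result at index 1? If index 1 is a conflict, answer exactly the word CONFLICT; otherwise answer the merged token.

Answer: golf

Derivation:
Final LEFT:  [echo, foxtrot, echo, foxtrot, foxtrot, delta, bravo, alpha]
Final RIGHT: [golf, golf, echo, echo, bravo, delta, bravo, charlie]
i=0: L=echo=BASE, R=golf -> take RIGHT -> golf
i=1: L=foxtrot=BASE, R=golf -> take RIGHT -> golf
i=2: L=echo R=echo -> agree -> echo
i=3: L=foxtrot=BASE, R=echo -> take RIGHT -> echo
i=4: L=foxtrot=BASE, R=bravo -> take RIGHT -> bravo
i=5: L=delta R=delta -> agree -> delta
i=6: L=bravo R=bravo -> agree -> bravo
i=7: BASE=delta L=alpha R=charlie all differ -> CONFLICT
Index 1 -> golf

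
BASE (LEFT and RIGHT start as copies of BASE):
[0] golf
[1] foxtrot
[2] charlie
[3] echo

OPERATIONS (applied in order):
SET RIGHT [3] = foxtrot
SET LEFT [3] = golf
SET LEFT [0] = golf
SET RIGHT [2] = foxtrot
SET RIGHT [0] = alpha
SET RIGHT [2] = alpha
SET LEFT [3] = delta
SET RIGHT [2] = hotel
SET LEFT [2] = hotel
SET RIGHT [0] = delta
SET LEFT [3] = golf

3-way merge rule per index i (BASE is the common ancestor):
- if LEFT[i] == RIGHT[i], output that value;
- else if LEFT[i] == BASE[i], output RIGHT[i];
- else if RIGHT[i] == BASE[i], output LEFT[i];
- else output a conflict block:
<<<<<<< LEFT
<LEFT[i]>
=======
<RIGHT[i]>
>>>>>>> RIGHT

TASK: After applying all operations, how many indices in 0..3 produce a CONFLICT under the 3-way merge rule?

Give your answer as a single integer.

Answer: 1

Derivation:
Final LEFT:  [golf, foxtrot, hotel, golf]
Final RIGHT: [delta, foxtrot, hotel, foxtrot]
i=0: L=golf=BASE, R=delta -> take RIGHT -> delta
i=1: L=foxtrot R=foxtrot -> agree -> foxtrot
i=2: L=hotel R=hotel -> agree -> hotel
i=3: BASE=echo L=golf R=foxtrot all differ -> CONFLICT
Conflict count: 1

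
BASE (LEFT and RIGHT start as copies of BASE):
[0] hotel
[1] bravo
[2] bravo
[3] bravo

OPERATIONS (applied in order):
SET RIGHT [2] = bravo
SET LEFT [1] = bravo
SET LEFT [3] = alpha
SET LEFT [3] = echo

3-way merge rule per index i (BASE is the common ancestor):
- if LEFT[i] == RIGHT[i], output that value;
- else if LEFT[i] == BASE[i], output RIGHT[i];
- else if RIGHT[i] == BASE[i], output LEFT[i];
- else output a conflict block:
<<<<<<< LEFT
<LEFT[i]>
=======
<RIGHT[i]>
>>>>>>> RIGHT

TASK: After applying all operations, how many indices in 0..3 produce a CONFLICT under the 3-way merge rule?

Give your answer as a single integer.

Answer: 0

Derivation:
Final LEFT:  [hotel, bravo, bravo, echo]
Final RIGHT: [hotel, bravo, bravo, bravo]
i=0: L=hotel R=hotel -> agree -> hotel
i=1: L=bravo R=bravo -> agree -> bravo
i=2: L=bravo R=bravo -> agree -> bravo
i=3: L=echo, R=bravo=BASE -> take LEFT -> echo
Conflict count: 0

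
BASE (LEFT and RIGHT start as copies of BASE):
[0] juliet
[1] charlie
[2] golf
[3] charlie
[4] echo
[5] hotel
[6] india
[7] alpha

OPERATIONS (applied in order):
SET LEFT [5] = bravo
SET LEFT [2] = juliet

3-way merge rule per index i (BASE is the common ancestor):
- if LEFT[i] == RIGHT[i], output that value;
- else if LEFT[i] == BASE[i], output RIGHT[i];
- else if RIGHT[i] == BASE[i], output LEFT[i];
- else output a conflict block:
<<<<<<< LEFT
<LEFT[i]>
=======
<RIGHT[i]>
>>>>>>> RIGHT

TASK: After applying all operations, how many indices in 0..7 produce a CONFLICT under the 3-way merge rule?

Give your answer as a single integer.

Final LEFT:  [juliet, charlie, juliet, charlie, echo, bravo, india, alpha]
Final RIGHT: [juliet, charlie, golf, charlie, echo, hotel, india, alpha]
i=0: L=juliet R=juliet -> agree -> juliet
i=1: L=charlie R=charlie -> agree -> charlie
i=2: L=juliet, R=golf=BASE -> take LEFT -> juliet
i=3: L=charlie R=charlie -> agree -> charlie
i=4: L=echo R=echo -> agree -> echo
i=5: L=bravo, R=hotel=BASE -> take LEFT -> bravo
i=6: L=india R=india -> agree -> india
i=7: L=alpha R=alpha -> agree -> alpha
Conflict count: 0

Answer: 0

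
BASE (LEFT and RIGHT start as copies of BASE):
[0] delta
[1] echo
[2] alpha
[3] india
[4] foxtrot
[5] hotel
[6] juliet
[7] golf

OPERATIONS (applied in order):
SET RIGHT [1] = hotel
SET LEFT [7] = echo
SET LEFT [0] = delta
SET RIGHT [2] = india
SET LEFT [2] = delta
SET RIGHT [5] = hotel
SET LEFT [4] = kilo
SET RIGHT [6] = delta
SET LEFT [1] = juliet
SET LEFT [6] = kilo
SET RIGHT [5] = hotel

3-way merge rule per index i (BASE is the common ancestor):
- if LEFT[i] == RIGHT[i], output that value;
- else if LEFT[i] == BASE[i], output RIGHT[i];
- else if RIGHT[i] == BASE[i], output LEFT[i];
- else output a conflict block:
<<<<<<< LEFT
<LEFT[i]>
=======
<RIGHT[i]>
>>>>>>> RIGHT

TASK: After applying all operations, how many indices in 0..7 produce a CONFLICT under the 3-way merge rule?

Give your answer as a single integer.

Final LEFT:  [delta, juliet, delta, india, kilo, hotel, kilo, echo]
Final RIGHT: [delta, hotel, india, india, foxtrot, hotel, delta, golf]
i=0: L=delta R=delta -> agree -> delta
i=1: BASE=echo L=juliet R=hotel all differ -> CONFLICT
i=2: BASE=alpha L=delta R=india all differ -> CONFLICT
i=3: L=india R=india -> agree -> india
i=4: L=kilo, R=foxtrot=BASE -> take LEFT -> kilo
i=5: L=hotel R=hotel -> agree -> hotel
i=6: BASE=juliet L=kilo R=delta all differ -> CONFLICT
i=7: L=echo, R=golf=BASE -> take LEFT -> echo
Conflict count: 3

Answer: 3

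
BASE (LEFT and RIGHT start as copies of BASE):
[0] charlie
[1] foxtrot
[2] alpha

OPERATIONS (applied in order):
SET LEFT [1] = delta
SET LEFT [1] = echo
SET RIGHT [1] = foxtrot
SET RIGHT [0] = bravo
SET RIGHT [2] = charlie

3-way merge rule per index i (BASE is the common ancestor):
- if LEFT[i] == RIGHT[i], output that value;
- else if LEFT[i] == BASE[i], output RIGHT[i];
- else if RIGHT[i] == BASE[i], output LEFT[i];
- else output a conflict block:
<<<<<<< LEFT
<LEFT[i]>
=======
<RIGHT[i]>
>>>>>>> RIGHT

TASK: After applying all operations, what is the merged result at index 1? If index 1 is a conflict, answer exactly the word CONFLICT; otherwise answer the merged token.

Answer: echo

Derivation:
Final LEFT:  [charlie, echo, alpha]
Final RIGHT: [bravo, foxtrot, charlie]
i=0: L=charlie=BASE, R=bravo -> take RIGHT -> bravo
i=1: L=echo, R=foxtrot=BASE -> take LEFT -> echo
i=2: L=alpha=BASE, R=charlie -> take RIGHT -> charlie
Index 1 -> echo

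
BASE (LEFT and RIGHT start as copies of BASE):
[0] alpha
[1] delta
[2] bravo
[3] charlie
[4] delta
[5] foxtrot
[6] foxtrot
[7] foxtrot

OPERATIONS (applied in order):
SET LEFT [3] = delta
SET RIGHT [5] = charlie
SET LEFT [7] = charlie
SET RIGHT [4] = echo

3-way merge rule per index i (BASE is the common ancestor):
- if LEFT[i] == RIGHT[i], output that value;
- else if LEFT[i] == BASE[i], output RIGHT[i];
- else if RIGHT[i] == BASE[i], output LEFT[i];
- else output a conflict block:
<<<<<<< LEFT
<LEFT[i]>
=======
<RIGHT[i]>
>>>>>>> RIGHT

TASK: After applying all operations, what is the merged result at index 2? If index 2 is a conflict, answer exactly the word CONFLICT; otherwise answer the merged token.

Final LEFT:  [alpha, delta, bravo, delta, delta, foxtrot, foxtrot, charlie]
Final RIGHT: [alpha, delta, bravo, charlie, echo, charlie, foxtrot, foxtrot]
i=0: L=alpha R=alpha -> agree -> alpha
i=1: L=delta R=delta -> agree -> delta
i=2: L=bravo R=bravo -> agree -> bravo
i=3: L=delta, R=charlie=BASE -> take LEFT -> delta
i=4: L=delta=BASE, R=echo -> take RIGHT -> echo
i=5: L=foxtrot=BASE, R=charlie -> take RIGHT -> charlie
i=6: L=foxtrot R=foxtrot -> agree -> foxtrot
i=7: L=charlie, R=foxtrot=BASE -> take LEFT -> charlie
Index 2 -> bravo

Answer: bravo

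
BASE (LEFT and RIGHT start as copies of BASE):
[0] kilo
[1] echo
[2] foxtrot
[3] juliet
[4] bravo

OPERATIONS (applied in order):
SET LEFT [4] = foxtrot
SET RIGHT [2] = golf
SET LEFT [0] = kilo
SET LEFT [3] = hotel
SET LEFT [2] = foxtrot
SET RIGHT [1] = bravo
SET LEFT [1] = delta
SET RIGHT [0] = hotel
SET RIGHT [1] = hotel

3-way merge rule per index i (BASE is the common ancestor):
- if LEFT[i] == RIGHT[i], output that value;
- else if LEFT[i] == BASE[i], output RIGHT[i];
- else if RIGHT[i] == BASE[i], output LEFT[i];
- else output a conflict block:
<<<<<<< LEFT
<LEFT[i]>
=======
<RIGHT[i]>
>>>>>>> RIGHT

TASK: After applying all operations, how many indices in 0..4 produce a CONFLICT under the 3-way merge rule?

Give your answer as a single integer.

Answer: 1

Derivation:
Final LEFT:  [kilo, delta, foxtrot, hotel, foxtrot]
Final RIGHT: [hotel, hotel, golf, juliet, bravo]
i=0: L=kilo=BASE, R=hotel -> take RIGHT -> hotel
i=1: BASE=echo L=delta R=hotel all differ -> CONFLICT
i=2: L=foxtrot=BASE, R=golf -> take RIGHT -> golf
i=3: L=hotel, R=juliet=BASE -> take LEFT -> hotel
i=4: L=foxtrot, R=bravo=BASE -> take LEFT -> foxtrot
Conflict count: 1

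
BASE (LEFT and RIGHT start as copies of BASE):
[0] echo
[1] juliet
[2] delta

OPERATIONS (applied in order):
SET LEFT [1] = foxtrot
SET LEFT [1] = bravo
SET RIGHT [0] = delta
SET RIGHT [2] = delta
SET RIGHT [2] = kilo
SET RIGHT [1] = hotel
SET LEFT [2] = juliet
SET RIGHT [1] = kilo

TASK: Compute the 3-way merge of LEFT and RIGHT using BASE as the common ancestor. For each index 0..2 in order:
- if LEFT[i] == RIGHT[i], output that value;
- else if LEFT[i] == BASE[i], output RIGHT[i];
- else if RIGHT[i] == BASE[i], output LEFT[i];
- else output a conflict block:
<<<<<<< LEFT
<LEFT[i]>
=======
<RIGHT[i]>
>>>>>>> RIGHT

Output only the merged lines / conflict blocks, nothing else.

Answer: delta
<<<<<<< LEFT
bravo
=======
kilo
>>>>>>> RIGHT
<<<<<<< LEFT
juliet
=======
kilo
>>>>>>> RIGHT

Derivation:
Final LEFT:  [echo, bravo, juliet]
Final RIGHT: [delta, kilo, kilo]
i=0: L=echo=BASE, R=delta -> take RIGHT -> delta
i=1: BASE=juliet L=bravo R=kilo all differ -> CONFLICT
i=2: BASE=delta L=juliet R=kilo all differ -> CONFLICT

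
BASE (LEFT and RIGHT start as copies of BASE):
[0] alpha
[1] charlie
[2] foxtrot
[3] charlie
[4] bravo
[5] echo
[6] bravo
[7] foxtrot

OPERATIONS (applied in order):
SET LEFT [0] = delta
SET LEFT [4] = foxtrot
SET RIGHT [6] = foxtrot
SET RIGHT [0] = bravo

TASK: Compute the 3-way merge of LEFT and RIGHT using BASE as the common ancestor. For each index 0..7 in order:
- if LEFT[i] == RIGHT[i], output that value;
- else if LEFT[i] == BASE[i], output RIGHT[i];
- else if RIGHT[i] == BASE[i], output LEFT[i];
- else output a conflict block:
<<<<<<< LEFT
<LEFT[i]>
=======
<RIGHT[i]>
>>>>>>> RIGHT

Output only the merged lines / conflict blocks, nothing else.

Answer: <<<<<<< LEFT
delta
=======
bravo
>>>>>>> RIGHT
charlie
foxtrot
charlie
foxtrot
echo
foxtrot
foxtrot

Derivation:
Final LEFT:  [delta, charlie, foxtrot, charlie, foxtrot, echo, bravo, foxtrot]
Final RIGHT: [bravo, charlie, foxtrot, charlie, bravo, echo, foxtrot, foxtrot]
i=0: BASE=alpha L=delta R=bravo all differ -> CONFLICT
i=1: L=charlie R=charlie -> agree -> charlie
i=2: L=foxtrot R=foxtrot -> agree -> foxtrot
i=3: L=charlie R=charlie -> agree -> charlie
i=4: L=foxtrot, R=bravo=BASE -> take LEFT -> foxtrot
i=5: L=echo R=echo -> agree -> echo
i=6: L=bravo=BASE, R=foxtrot -> take RIGHT -> foxtrot
i=7: L=foxtrot R=foxtrot -> agree -> foxtrot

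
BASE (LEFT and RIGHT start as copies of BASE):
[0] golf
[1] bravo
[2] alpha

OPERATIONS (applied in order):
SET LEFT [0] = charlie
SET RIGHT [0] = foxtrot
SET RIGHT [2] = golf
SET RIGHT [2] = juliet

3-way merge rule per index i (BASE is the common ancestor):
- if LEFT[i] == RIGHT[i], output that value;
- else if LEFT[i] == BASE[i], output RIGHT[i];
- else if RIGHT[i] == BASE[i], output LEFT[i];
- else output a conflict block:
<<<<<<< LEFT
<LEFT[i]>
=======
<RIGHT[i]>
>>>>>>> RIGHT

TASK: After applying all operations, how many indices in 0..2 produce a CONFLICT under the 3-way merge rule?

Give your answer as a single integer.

Answer: 1

Derivation:
Final LEFT:  [charlie, bravo, alpha]
Final RIGHT: [foxtrot, bravo, juliet]
i=0: BASE=golf L=charlie R=foxtrot all differ -> CONFLICT
i=1: L=bravo R=bravo -> agree -> bravo
i=2: L=alpha=BASE, R=juliet -> take RIGHT -> juliet
Conflict count: 1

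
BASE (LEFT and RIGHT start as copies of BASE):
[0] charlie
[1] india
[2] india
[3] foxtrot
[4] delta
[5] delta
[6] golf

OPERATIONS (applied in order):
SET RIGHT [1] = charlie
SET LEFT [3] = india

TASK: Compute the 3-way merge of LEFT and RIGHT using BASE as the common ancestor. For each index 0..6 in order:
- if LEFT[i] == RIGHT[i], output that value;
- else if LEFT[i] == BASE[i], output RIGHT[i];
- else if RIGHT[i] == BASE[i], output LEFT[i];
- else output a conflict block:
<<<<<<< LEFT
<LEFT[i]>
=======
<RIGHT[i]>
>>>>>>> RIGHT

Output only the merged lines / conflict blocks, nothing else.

Answer: charlie
charlie
india
india
delta
delta
golf

Derivation:
Final LEFT:  [charlie, india, india, india, delta, delta, golf]
Final RIGHT: [charlie, charlie, india, foxtrot, delta, delta, golf]
i=0: L=charlie R=charlie -> agree -> charlie
i=1: L=india=BASE, R=charlie -> take RIGHT -> charlie
i=2: L=india R=india -> agree -> india
i=3: L=india, R=foxtrot=BASE -> take LEFT -> india
i=4: L=delta R=delta -> agree -> delta
i=5: L=delta R=delta -> agree -> delta
i=6: L=golf R=golf -> agree -> golf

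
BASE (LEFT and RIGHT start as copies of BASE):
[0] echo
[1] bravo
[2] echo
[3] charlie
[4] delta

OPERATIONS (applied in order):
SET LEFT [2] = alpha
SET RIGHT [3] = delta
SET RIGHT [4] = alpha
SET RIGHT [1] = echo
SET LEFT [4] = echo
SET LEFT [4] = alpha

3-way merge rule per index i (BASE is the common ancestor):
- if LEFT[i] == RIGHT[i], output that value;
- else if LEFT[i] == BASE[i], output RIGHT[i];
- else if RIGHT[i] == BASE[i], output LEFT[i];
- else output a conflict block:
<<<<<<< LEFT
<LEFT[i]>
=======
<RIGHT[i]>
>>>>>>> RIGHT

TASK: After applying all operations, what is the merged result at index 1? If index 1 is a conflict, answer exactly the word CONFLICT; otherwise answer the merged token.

Answer: echo

Derivation:
Final LEFT:  [echo, bravo, alpha, charlie, alpha]
Final RIGHT: [echo, echo, echo, delta, alpha]
i=0: L=echo R=echo -> agree -> echo
i=1: L=bravo=BASE, R=echo -> take RIGHT -> echo
i=2: L=alpha, R=echo=BASE -> take LEFT -> alpha
i=3: L=charlie=BASE, R=delta -> take RIGHT -> delta
i=4: L=alpha R=alpha -> agree -> alpha
Index 1 -> echo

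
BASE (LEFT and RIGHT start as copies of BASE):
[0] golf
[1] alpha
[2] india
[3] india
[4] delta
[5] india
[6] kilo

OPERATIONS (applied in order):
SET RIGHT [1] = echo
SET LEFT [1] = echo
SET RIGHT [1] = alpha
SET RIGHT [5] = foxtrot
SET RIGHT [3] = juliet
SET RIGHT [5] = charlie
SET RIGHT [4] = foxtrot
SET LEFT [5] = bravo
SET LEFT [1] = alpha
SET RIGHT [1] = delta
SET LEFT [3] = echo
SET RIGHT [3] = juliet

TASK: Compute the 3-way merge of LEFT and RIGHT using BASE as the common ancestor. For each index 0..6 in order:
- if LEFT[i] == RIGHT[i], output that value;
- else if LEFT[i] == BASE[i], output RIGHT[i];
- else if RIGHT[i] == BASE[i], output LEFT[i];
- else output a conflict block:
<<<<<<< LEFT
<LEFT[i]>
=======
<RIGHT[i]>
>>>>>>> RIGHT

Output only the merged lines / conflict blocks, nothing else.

Final LEFT:  [golf, alpha, india, echo, delta, bravo, kilo]
Final RIGHT: [golf, delta, india, juliet, foxtrot, charlie, kilo]
i=0: L=golf R=golf -> agree -> golf
i=1: L=alpha=BASE, R=delta -> take RIGHT -> delta
i=2: L=india R=india -> agree -> india
i=3: BASE=india L=echo R=juliet all differ -> CONFLICT
i=4: L=delta=BASE, R=foxtrot -> take RIGHT -> foxtrot
i=5: BASE=india L=bravo R=charlie all differ -> CONFLICT
i=6: L=kilo R=kilo -> agree -> kilo

Answer: golf
delta
india
<<<<<<< LEFT
echo
=======
juliet
>>>>>>> RIGHT
foxtrot
<<<<<<< LEFT
bravo
=======
charlie
>>>>>>> RIGHT
kilo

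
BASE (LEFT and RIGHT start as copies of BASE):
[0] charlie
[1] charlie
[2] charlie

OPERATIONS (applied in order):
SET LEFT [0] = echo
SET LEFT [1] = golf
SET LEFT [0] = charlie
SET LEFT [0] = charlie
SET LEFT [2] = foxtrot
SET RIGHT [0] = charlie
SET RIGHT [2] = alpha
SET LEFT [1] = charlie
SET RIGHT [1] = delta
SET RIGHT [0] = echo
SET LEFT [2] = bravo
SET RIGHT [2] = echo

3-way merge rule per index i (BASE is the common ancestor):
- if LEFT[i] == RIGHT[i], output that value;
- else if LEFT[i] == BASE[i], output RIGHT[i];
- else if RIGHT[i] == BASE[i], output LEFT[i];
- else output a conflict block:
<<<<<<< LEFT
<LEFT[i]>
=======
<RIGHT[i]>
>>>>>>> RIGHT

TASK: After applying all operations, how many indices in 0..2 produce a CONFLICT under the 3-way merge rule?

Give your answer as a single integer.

Final LEFT:  [charlie, charlie, bravo]
Final RIGHT: [echo, delta, echo]
i=0: L=charlie=BASE, R=echo -> take RIGHT -> echo
i=1: L=charlie=BASE, R=delta -> take RIGHT -> delta
i=2: BASE=charlie L=bravo R=echo all differ -> CONFLICT
Conflict count: 1

Answer: 1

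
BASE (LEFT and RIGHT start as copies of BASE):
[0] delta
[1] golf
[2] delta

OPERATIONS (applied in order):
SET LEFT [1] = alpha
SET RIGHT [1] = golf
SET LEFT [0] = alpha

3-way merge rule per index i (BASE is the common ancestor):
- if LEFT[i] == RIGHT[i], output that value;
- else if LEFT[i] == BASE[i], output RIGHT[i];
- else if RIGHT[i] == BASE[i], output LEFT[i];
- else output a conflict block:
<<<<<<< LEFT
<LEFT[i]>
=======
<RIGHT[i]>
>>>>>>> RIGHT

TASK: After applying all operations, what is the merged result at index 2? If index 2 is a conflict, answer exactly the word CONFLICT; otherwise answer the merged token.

Answer: delta

Derivation:
Final LEFT:  [alpha, alpha, delta]
Final RIGHT: [delta, golf, delta]
i=0: L=alpha, R=delta=BASE -> take LEFT -> alpha
i=1: L=alpha, R=golf=BASE -> take LEFT -> alpha
i=2: L=delta R=delta -> agree -> delta
Index 2 -> delta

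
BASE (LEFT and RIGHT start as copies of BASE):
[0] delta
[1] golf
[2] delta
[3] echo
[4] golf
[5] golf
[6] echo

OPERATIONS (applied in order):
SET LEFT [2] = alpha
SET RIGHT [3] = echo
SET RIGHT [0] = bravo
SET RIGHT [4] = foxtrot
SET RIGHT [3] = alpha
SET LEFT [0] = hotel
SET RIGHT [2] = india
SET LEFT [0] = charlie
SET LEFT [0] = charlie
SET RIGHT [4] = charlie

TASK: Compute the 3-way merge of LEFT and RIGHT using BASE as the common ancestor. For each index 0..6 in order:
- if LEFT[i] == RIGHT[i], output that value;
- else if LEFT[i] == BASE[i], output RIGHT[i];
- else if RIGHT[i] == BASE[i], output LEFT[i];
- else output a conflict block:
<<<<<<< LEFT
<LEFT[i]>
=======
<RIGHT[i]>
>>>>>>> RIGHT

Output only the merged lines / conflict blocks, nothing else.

Answer: <<<<<<< LEFT
charlie
=======
bravo
>>>>>>> RIGHT
golf
<<<<<<< LEFT
alpha
=======
india
>>>>>>> RIGHT
alpha
charlie
golf
echo

Derivation:
Final LEFT:  [charlie, golf, alpha, echo, golf, golf, echo]
Final RIGHT: [bravo, golf, india, alpha, charlie, golf, echo]
i=0: BASE=delta L=charlie R=bravo all differ -> CONFLICT
i=1: L=golf R=golf -> agree -> golf
i=2: BASE=delta L=alpha R=india all differ -> CONFLICT
i=3: L=echo=BASE, R=alpha -> take RIGHT -> alpha
i=4: L=golf=BASE, R=charlie -> take RIGHT -> charlie
i=5: L=golf R=golf -> agree -> golf
i=6: L=echo R=echo -> agree -> echo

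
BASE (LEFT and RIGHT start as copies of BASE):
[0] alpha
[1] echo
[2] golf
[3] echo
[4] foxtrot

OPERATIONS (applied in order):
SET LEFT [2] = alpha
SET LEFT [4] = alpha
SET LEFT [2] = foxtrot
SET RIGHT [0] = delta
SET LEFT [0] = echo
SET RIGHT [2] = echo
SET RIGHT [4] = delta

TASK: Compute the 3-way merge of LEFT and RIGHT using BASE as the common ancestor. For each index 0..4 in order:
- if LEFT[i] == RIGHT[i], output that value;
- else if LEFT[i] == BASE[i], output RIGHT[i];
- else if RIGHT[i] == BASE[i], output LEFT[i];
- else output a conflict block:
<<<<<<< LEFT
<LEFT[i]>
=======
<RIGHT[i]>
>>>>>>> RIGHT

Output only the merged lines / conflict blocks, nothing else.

Final LEFT:  [echo, echo, foxtrot, echo, alpha]
Final RIGHT: [delta, echo, echo, echo, delta]
i=0: BASE=alpha L=echo R=delta all differ -> CONFLICT
i=1: L=echo R=echo -> agree -> echo
i=2: BASE=golf L=foxtrot R=echo all differ -> CONFLICT
i=3: L=echo R=echo -> agree -> echo
i=4: BASE=foxtrot L=alpha R=delta all differ -> CONFLICT

Answer: <<<<<<< LEFT
echo
=======
delta
>>>>>>> RIGHT
echo
<<<<<<< LEFT
foxtrot
=======
echo
>>>>>>> RIGHT
echo
<<<<<<< LEFT
alpha
=======
delta
>>>>>>> RIGHT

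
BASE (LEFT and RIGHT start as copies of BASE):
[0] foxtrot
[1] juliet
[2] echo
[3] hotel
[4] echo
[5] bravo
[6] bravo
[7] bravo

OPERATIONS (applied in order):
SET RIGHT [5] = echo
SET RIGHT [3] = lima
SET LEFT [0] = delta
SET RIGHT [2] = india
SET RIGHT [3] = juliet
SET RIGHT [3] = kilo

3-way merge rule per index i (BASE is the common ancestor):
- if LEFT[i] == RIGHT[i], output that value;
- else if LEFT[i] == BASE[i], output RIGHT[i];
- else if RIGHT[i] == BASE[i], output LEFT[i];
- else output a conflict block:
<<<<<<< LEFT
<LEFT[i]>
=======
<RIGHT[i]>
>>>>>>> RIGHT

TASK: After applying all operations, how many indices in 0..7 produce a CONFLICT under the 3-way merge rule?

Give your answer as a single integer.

Answer: 0

Derivation:
Final LEFT:  [delta, juliet, echo, hotel, echo, bravo, bravo, bravo]
Final RIGHT: [foxtrot, juliet, india, kilo, echo, echo, bravo, bravo]
i=0: L=delta, R=foxtrot=BASE -> take LEFT -> delta
i=1: L=juliet R=juliet -> agree -> juliet
i=2: L=echo=BASE, R=india -> take RIGHT -> india
i=3: L=hotel=BASE, R=kilo -> take RIGHT -> kilo
i=4: L=echo R=echo -> agree -> echo
i=5: L=bravo=BASE, R=echo -> take RIGHT -> echo
i=6: L=bravo R=bravo -> agree -> bravo
i=7: L=bravo R=bravo -> agree -> bravo
Conflict count: 0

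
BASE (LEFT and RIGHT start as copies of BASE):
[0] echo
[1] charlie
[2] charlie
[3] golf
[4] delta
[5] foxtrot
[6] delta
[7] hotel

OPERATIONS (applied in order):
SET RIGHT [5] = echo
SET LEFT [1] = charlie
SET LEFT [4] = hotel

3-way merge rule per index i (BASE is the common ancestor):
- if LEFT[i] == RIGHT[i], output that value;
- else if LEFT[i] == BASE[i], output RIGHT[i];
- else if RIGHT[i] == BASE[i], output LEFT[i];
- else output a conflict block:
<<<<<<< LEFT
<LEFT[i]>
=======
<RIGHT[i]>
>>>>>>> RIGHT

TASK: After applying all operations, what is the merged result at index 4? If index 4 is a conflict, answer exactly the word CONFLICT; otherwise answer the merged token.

Answer: hotel

Derivation:
Final LEFT:  [echo, charlie, charlie, golf, hotel, foxtrot, delta, hotel]
Final RIGHT: [echo, charlie, charlie, golf, delta, echo, delta, hotel]
i=0: L=echo R=echo -> agree -> echo
i=1: L=charlie R=charlie -> agree -> charlie
i=2: L=charlie R=charlie -> agree -> charlie
i=3: L=golf R=golf -> agree -> golf
i=4: L=hotel, R=delta=BASE -> take LEFT -> hotel
i=5: L=foxtrot=BASE, R=echo -> take RIGHT -> echo
i=6: L=delta R=delta -> agree -> delta
i=7: L=hotel R=hotel -> agree -> hotel
Index 4 -> hotel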